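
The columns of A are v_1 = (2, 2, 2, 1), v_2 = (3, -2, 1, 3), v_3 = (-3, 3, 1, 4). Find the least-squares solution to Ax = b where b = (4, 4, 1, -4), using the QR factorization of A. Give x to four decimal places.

x = (1.9856, -0.9804, -0.8250)

v_1 = (2, 2, 2, 1); ‖v_1‖ = 3.6056, so e_1 = (0.5547, 0.5547, 0.5547, 0.2774).
e_1·v_2 = 0.5547·3 + 0.5547·(-2) + 0.5547·1 + 0.2774·3 = 1.9415.
u_2 = v_2 − 1.9415·e_1 = (1.9231, -3.0769, -0.0769, 2.4615).
‖u_2‖ = 4.3853, so e_2 = (0.4385, -0.7016, -0.0175, 0.5613).
e_1·v_3 = 0.5547·(-3) + 0.5547·3 + 0.5547·1 + 0.2774·4 = 1.6641; e_2·v_3 = 0.4385·(-3) + (-0.7016)·3 + (-0.0175)·1 + 0.5613·4 = -1.1928.
u_3 = v_3 − 1.6641·e_1 + 1.1928·e_2 = (-3.4000, 1.2400, 0.0560, 4.2080).
‖u_3‖ = 5.5505, so e_3 = (-0.6126, 0.2234, 0.0101, 0.7581).
Qᵀb = (3.8829, -3.3153, -4.5791).
Back-substitute: x_3 = -4.5791/5.5505 = -0.8250.
x_2 = (-3.3153 + 1.1928·(-0.8250))/4.3853 = -0.9804.
x_1 = (3.8829 − 1.9415·(-0.9804) − 1.6641·(-0.8250))/3.6056 = 1.9856.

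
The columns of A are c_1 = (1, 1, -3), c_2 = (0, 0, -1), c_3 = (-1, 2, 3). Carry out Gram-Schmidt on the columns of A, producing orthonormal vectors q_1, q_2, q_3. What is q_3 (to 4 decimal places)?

q_3 = (-0.7071, 0.7071, 0.0000)

c_1 = (1, 1, -3); ‖c_1‖ = 3.3166, so q_1 = (0.3015, 0.3015, -0.9045).
q_1·c_2 = 0.3015·0 + 0.3015·0 + (-0.9045)·(-1) = 0.9045.
u_2 = c_2 − 0.9045·q_1 = (-0.2727, -0.2727, -0.1818).
‖u_2‖ = 0.4264, so q_2 = (-0.6396, -0.6396, -0.4264).
q_1·c_3 = 0.3015·(-1) + 0.3015·2 + (-0.9045)·3 = -2.4121; q_2·c_3 = (-0.6396)·(-1) + (-0.6396)·2 + (-0.4264)·3 = -1.9188.
u_3 = c_3 + 2.4121·q_1 + 1.9188·q_2 = (-1.5000, 1.5000, 0.0000).
‖u_3‖ = 2.1213, so q_3 = (-0.7071, 0.7071, 0.0000).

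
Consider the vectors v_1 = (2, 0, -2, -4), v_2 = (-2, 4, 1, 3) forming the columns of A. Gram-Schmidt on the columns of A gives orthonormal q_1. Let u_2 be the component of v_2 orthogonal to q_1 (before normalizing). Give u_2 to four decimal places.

v_1 = (2, 0, -2, -4); ‖v_1‖ = 4.8990, so q_1 = (0.4082, 0.0000, -0.4082, -0.8165).
q_1·v_2 = 0.4082·(-2) + 0.0000·4 + (-0.4082)·1 + (-0.8165)·3 = -3.6742.
u_2 = v_2 + 3.6742·q_1 = (-0.5000, 4.0000, -0.5000, 0.0000).

u_2 = (-0.5000, 4.0000, -0.5000, 0.0000)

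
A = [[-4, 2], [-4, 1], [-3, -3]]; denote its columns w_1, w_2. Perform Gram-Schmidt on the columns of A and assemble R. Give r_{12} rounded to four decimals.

e_1 = w_1/‖w_1‖ = (-4, -4, -3)/6.4031 = (-0.6247, -0.6247, -0.4685).
r_{12} = e_1·w_2 = -0.4685.

r_{12} = -0.4685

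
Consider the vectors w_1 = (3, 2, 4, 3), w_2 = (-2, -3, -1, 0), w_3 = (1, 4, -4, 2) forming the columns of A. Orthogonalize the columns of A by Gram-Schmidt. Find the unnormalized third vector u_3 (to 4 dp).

u_3 = (-0.0507, 1.1014, -3.2029, 3.5870)

w_1 = (3, 2, 4, 3); ‖w_1‖ = 6.1644, so e_1 = (0.4867, 0.3244, 0.6489, 0.4867).
e_1·w_2 = 0.4867·(-2) + 0.3244·(-3) + 0.6489·(-1) + 0.4867·0 = -2.5955.
u_2 = w_2 + 2.5955·e_1 = (-0.7368, -2.1579, 0.6842, 1.2632).
‖u_2‖ = 2.6950, so e_2 = (-0.2734, -0.8007, 0.2539, 0.4687).
e_1·w_3 = 0.4867·1 + 0.3244·4 + 0.6489·(-4) + 0.4867·2 = 0.1622; e_2·w_3 = (-0.2734)·1 + (-0.8007)·4 + 0.2539·(-4) + 0.4687·2 = -3.5543.
u_3 = w_3 − 0.1622·e_1 + 3.5543·e_2 = (-0.0507, 1.1014, -3.2029, 3.5870).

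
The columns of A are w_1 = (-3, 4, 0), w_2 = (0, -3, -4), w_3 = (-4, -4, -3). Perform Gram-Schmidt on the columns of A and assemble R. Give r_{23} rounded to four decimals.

e_1 = w_1/‖w_1‖ = (-3, 4, 0)/5.0000 = (-0.6000, 0.8000, 0.0000).
r_{12} = e_1·w_2 = -2.4000.
u_2 = w_2 + 2.4000·e_1 = (-1.4400, -1.0800, -4.0000).
‖u_2‖ = 4.3863, so e_2 = (-0.3283, -0.2462, -0.9119).
r_{23} = e_2·w_3 = 5.0338.

r_{23} = 5.0338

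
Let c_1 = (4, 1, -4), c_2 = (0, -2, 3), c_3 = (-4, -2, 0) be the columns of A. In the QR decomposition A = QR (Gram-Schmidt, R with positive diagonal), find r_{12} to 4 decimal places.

r_{12} = -2.4371

c_1 = (4, 1, -4); ‖c_1‖ = 5.7446, so e_1 = (0.6963, 0.1741, -0.6963).
r_{12} = e_1·c_2 = -2.4371.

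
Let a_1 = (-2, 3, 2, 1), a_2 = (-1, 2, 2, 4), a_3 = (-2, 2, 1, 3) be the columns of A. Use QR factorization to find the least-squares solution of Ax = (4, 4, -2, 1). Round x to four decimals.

q_1 = a_1/‖a_1‖ = (-2, 3, 2, 1)/4.2426 = (-0.4714, 0.7071, 0.4714, 0.2357).
r_{12} = q_1·a_2 = 3.7712.
u_2 = a_2 − 3.7712·q_1 = (0.7778, -0.6667, 0.2222, 3.1111).
‖u_2‖ = 3.2830, so q_2 = (0.2369, -0.2031, 0.0677, 0.9477).
r_{13} = q_1·a_3 = 3.5355; r_{23} = q_2·a_3 = 2.0307.
u_3 = a_3 − 3.5355·q_1 − 2.0307·q_2 = (-0.8144, -0.0876, -0.8041, 0.2423).
‖u_3‖ = 1.1732, so q_3 = (-0.6942, -0.0747, -0.6854, 0.2065).
Qᵀb = (0.2357, 0.9477, -1.4983).
Back-substitute: x_3 = -1.4983/1.1732 = -1.2772.
x_2 = (0.9477 − 2.0307·(-1.2772))/3.2830 = 1.0787.
x_1 = (0.2357 − 3.7712·1.0787 − 3.5355·(-1.2772))/4.2426 = 0.1610.

x = (0.1610, 1.0787, -1.2772)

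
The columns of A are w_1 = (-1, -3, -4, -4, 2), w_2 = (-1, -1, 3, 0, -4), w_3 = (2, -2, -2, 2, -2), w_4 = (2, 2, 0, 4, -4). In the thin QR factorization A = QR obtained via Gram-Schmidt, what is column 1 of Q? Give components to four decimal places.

e_1 = (-0.1474, -0.4423, -0.5898, -0.5898, 0.2949)

w_1 = (-1, -3, -4, -4, 2); ‖w_1‖ = 6.7823, so e_1 = (-0.1474, -0.4423, -0.5898, -0.5898, 0.2949).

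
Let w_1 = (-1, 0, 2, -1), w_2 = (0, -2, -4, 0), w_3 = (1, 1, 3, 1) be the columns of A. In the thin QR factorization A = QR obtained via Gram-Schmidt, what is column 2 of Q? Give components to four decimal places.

w_1 = (-1, 0, 2, -1); ‖w_1‖ = 2.4495, so e_1 = (-0.4082, 0.0000, 0.8165, -0.4082).
e_1·w_2 = (-0.4082)·0 + 0.0000·(-2) + 0.8165·(-4) + (-0.4082)·0 = -3.2660.
u_2 = w_2 + 3.2660·e_1 = (-1.3333, -2.0000, -1.3333, -1.3333).
‖u_2‖ = 3.0551, so e_2 = (-0.4364, -0.6547, -0.4364, -0.4364).

e_2 = (-0.4364, -0.6547, -0.4364, -0.4364)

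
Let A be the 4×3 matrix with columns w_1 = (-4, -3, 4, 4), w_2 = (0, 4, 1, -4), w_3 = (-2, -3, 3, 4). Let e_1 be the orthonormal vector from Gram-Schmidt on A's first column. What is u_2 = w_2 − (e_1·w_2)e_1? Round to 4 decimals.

u_2 = (-1.6842, 2.7368, 2.6842, -2.3158)

e_1 = w_1/‖w_1‖ = (-4, -3, 4, 4)/7.5498 = (-0.5298, -0.3974, 0.5298, 0.5298).
r_{12} = e_1·w_2 = -3.1789.
u_2 = w_2 + 3.1789·e_1 = (-1.6842, 2.7368, 2.6842, -2.3158).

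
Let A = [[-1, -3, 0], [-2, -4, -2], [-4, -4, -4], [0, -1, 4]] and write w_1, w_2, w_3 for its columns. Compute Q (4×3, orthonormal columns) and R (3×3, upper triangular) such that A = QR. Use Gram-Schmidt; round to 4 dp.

Q = [[-0.2182, -0.6351, -0.1110], [-0.4364, -0.5293, -0.3443], [-0.8729, 0.4234, 0.1999], [0.0000, -0.3705, 0.9106]], R = [[4.5826, 5.8919, 4.3644], [0.0000, 2.6992, -2.1170], [0.0000, 0.0000, 3.5314]]

w_1 = (-1, -2, -4, 0); ‖w_1‖ = 4.5826, so e_1 = (-0.2182, -0.4364, -0.8729, 0.0000).
e_1·w_2 = (-0.2182)·(-3) + (-0.4364)·(-4) + (-0.8729)·(-4) + 0.0000·(-1) = 5.8919.
u_2 = w_2 − 5.8919·e_1 = (-1.7143, -1.4286, 1.1429, -1.0000).
‖u_2‖ = 2.6992, so e_2 = (-0.6351, -0.5293, 0.4234, -0.3705).
e_1·w_3 = (-0.2182)·0 + (-0.4364)·(-2) + (-0.8729)·(-4) + 0.0000·4 = 4.3644; e_2·w_3 = (-0.6351)·0 + (-0.5293)·(-2) + 0.4234·(-4) + (-0.3705)·4 = -2.1170.
u_3 = w_3 − 4.3644·e_1 + 2.1170·e_2 = (-0.3922, -1.2157, 0.7059, 3.2157).
‖u_3‖ = 3.5314, so e_3 = (-0.1110, -0.3443, 0.1999, 0.9106).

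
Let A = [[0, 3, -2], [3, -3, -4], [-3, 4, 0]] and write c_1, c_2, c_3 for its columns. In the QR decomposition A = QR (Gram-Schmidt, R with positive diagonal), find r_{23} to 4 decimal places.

r_{23} = -2.5955

c_1 = (0, 3, -3); ‖c_1‖ = 4.2426, so e_1 = (0.0000, 0.7071, -0.7071).
e_1·c_2 = 0.0000·3 + 0.7071·(-3) + (-0.7071)·4 = -4.9497.
u_2 = c_2 + 4.9497·e_1 = (3.0000, 0.5000, 0.5000).
‖u_2‖ = 3.0822, so e_2 = (0.9733, 0.1622, 0.1622).
r_{23} = e_2·c_3 = -2.5955.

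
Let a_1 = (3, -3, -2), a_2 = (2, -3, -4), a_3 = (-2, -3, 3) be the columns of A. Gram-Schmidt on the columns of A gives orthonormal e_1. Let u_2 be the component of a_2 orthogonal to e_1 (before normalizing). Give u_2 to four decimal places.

a_1 = (3, -3, -2); ‖a_1‖ = 4.6904, so e_1 = (0.6396, -0.6396, -0.4264).
e_1·a_2 = 0.6396·2 + (-0.6396)·(-3) + (-0.4264)·(-4) = 4.9036.
u_2 = a_2 − 4.9036·e_1 = (-1.1364, 0.1364, -1.9091).

u_2 = (-1.1364, 0.1364, -1.9091)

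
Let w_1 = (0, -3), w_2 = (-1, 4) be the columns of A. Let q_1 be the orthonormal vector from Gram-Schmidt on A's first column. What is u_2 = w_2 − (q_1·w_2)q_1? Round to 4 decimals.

u_2 = (-1.0000, 0.0000)

q_1 = w_1/‖w_1‖ = (0, -3)/3.0000 = (0.0000, -1.0000).
r_{12} = q_1·w_2 = -4.0000.
u_2 = w_2 + 4.0000·q_1 = (-1.0000, 0.0000).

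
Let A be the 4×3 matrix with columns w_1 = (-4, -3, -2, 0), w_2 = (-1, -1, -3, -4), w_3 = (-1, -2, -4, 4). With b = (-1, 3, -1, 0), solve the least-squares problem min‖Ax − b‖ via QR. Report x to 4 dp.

x = (-0.2222, 0.1472, 0.0851)

q_1 = w_1/‖w_1‖ = (-4, -3, -2, 0)/5.3852 = (-0.7428, -0.5571, -0.3714, 0.0000).
r_{12} = q_1·w_2 = 2.4140.
u_2 = w_2 − 2.4140·q_1 = (0.7931, 0.3448, -2.1034, -4.0000).
‖u_2‖ = 4.6013, so q_2 = (0.1724, 0.0749, -0.4571, -0.8693).
r_{13} = q_1·w_3 = 3.3425; r_{23} = q_2·w_3 = -1.9709.
u_3 = w_3 − 3.3425·q_1 + 1.9709·q_2 = (1.8225, 0.0098, -3.6596, 2.2866).
‖u_3‖ = 4.6843, so q_3 = (0.3891, 0.0021, -0.7812, 0.4881).
Qᵀb = (-0.5571, 0.5096, 0.3984).
Back-substitute: x_3 = 0.3984/4.6843 = 0.0851.
x_2 = (0.5096 + 1.9709·0.0851)/4.6013 = 0.1472.
x_1 = (-0.5571 − 2.4140·0.1472 − 3.3425·0.0851)/5.3852 = -0.2222.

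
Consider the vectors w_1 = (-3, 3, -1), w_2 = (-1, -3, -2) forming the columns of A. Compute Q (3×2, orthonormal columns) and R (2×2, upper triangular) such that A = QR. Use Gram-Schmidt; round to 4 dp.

w_1 = (-3, 3, -1); ‖w_1‖ = 4.3589, so q_1 = (-0.6882, 0.6882, -0.2294).
q_1·w_2 = (-0.6882)·(-1) + 0.6882·(-3) + (-0.2294)·(-2) = -0.9177.
u_2 = w_2 + 0.9177·q_1 = (-1.6316, -2.3684, -2.2105).
‖u_2‖ = 3.6274, so q_2 = (-0.4498, -0.6529, -0.6094).

Q = [[-0.6882, -0.4498], [0.6882, -0.6529], [-0.2294, -0.6094]], R = [[4.3589, -0.9177], [0.0000, 3.6274]]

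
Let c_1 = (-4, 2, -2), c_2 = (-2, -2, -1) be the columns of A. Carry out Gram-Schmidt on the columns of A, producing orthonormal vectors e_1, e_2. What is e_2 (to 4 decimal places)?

c_1 = (-4, 2, -2); ‖c_1‖ = 4.8990, so e_1 = (-0.8165, 0.4082, -0.4082).
e_1·c_2 = (-0.8165)·(-2) + 0.4082·(-2) + (-0.4082)·(-1) = 1.2247.
u_2 = c_2 − 1.2247·e_1 = (-1.0000, -2.5000, -0.5000).
‖u_2‖ = 2.7386, so e_2 = (-0.3651, -0.9129, -0.1826).

e_2 = (-0.3651, -0.9129, -0.1826)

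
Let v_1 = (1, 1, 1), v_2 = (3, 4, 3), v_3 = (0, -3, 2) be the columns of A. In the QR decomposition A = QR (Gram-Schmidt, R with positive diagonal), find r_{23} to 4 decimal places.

v_1 = (1, 1, 1); ‖v_1‖ = 1.7321, so e_1 = (0.5774, 0.5774, 0.5774).
e_1·v_2 = 0.5774·3 + 0.5774·4 + 0.5774·3 = 5.7735.
u_2 = v_2 − 5.7735·e_1 = (-0.3333, 0.6667, -0.3333).
‖u_2‖ = 0.8165, so e_2 = (-0.4082, 0.8165, -0.4082).
r_{23} = e_2·v_3 = -3.2660.

r_{23} = -3.2660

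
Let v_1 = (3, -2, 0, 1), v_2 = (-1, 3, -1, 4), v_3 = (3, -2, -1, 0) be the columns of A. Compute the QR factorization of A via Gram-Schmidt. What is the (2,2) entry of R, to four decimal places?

e_1 = v_1/‖v_1‖ = (3, -2, 0, 1)/3.7417 = (0.8018, -0.5345, 0.0000, 0.2673).
r_{12} = e_1·v_2 = -1.3363.
u_2 = v_2 + 1.3363·e_1 = (0.0714, 2.2857, -1.0000, 4.3571).
r_{22} = ‖u_2‖ = 5.0214.

r_{22} = 5.0214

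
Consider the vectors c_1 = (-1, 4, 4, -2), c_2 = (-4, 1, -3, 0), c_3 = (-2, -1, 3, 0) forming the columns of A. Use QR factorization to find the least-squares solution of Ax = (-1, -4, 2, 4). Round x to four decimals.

c_1 = (-1, 4, 4, -2); ‖c_1‖ = 6.0828, so q_1 = (-0.1644, 0.6576, 0.6576, -0.3288).
q_1·c_2 = (-0.1644)·(-4) + 0.6576·1 + 0.6576·(-3) + (-0.3288)·0 = -0.6576.
u_2 = c_2 + 0.6576·q_1 = (-4.1081, 1.4324, -2.5676, -0.2162).
‖u_2‖ = 5.0564, so q_2 = (-0.8125, 0.2833, -0.5078, -0.0428).
q_1·c_3 = (-0.1644)·(-2) + 0.6576·(-1) + 0.6576·3 + (-0.3288)·0 = 1.6440; q_2·c_3 = (-0.8125)·(-2) + 0.2833·(-1) + (-0.5078)·3 + (-0.0428)·0 = -0.1817.
u_3 = c_3 − 1.6440·q_1 + 0.1817·q_2 = (-1.8774, -2.0296, 1.8266, 0.5328).
‖u_3‖ = 3.3562, so q_3 = (-0.5594, -0.6047, 0.5443, 0.1587).
Qᵀb = (-2.4660, -1.5073, 4.7017).
Back-substitute: x_3 = 4.7017/3.3562 = 1.4009.
x_2 = (-1.5073 + 0.1817·1.4009)/5.0564 = -0.2477.
x_1 = (-2.4660 + 0.6576·(-0.2477) − 1.6440·1.4009)/6.0828 = -0.8108.

x = (-0.8108, -0.2477, 1.4009)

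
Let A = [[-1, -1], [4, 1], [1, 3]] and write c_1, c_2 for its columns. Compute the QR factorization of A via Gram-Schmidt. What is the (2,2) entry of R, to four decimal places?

r_{22} = 2.7285

c_1 = (-1, 4, 1); ‖c_1‖ = 4.2426, so e_1 = (-0.2357, 0.9428, 0.2357).
e_1·c_2 = (-0.2357)·(-1) + 0.9428·1 + 0.2357·3 = 1.8856.
u_2 = c_2 − 1.8856·e_1 = (-0.5556, -0.7778, 2.5556).
r_{22} = ‖u_2‖ = 2.7285.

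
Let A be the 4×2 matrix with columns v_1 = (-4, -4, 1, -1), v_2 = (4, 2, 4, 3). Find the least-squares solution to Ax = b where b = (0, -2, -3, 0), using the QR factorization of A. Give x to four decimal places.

v_1 = (-4, -4, 1, -1); ‖v_1‖ = 5.8310, so q_1 = (-0.6860, -0.6860, 0.1715, -0.1715).
q_1·v_2 = (-0.6860)·4 + (-0.6860)·2 + 0.1715·4 + (-0.1715)·3 = -3.9445.
u_2 = v_2 + 3.9445·q_1 = (1.2941, -0.7059, 4.6765, 2.3235).
‖u_2‖ = 5.4260, so q_2 = (0.2385, -0.1301, 0.8619, 0.4282).
Qᵀb = (0.8575, -2.3254).
Back-substitute: x_2 = -2.3254/5.4260 = -0.4286.
x_1 = (0.8575 + 3.9445·(-0.4286))/5.8310 = -0.1429.

x = (-0.1429, -0.4286)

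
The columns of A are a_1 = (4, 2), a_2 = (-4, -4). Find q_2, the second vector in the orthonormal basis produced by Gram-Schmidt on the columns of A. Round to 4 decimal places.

a_1 = (4, 2); ‖a_1‖ = 4.4721, so q_1 = (0.8944, 0.4472).
q_1·a_2 = 0.8944·(-4) + 0.4472·(-4) = -5.3666.
u_2 = a_2 + 5.3666·q_1 = (0.8000, -1.6000).
‖u_2‖ = 1.7889, so q_2 = (0.4472, -0.8944).

q_2 = (0.4472, -0.8944)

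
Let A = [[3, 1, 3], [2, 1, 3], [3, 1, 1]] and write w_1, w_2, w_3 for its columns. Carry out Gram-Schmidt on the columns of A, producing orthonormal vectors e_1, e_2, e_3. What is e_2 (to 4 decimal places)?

e_1 = w_1/‖w_1‖ = (3, 2, 3)/4.6904 = (0.6396, 0.4264, 0.6396).
r_{12} = e_1·w_2 = 1.7056.
u_2 = w_2 − 1.7056·e_1 = (-0.0909, 0.2727, -0.0909).
‖u_2‖ = 0.3015, so e_2 = (-0.3015, 0.9045, -0.3015).

e_2 = (-0.3015, 0.9045, -0.3015)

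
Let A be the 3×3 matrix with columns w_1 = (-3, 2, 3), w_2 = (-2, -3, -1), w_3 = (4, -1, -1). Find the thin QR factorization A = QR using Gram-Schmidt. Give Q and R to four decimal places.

Q = [[-0.6396, -0.6535, 0.4048], [0.4264, -0.7398, -0.5205], [0.6396, -0.1603, 0.7518]], R = [[4.6904, -0.6396, -3.6244], [0.0000, 3.6866, -1.7138], [0.0000, 0.0000, 1.3880]]

q_1 = w_1/‖w_1‖ = (-3, 2, 3)/4.6904 = (-0.6396, 0.4264, 0.6396).
r_{12} = q_1·w_2 = -0.6396.
u_2 = w_2 + 0.6396·q_1 = (-2.4091, -2.7273, -0.5909).
‖u_2‖ = 3.6866, so q_2 = (-0.6535, -0.7398, -0.1603).
r_{13} = q_1·w_3 = -3.6244; r_{23} = q_2·w_3 = -1.7138.
u_3 = w_3 + 3.6244·q_1 + 1.7138·q_2 = (0.5619, -0.7224, 1.0435).
‖u_3‖ = 1.3880, so q_3 = (0.4048, -0.5205, 0.7518).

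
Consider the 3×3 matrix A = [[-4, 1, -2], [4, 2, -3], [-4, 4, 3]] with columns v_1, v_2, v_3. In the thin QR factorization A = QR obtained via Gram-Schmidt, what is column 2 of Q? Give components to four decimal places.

v_1 = (-4, 4, -4); ‖v_1‖ = 6.9282, so e_1 = (-0.5774, 0.5774, -0.5774).
e_1·v_2 = (-0.5774)·1 + 0.5774·2 + (-0.5774)·4 = -1.7321.
u_2 = v_2 + 1.7321·e_1 = (0.0000, 3.0000, 3.0000).
‖u_2‖ = 4.2426, so e_2 = (0.0000, 0.7071, 0.7071).

e_2 = (0.0000, 0.7071, 0.7071)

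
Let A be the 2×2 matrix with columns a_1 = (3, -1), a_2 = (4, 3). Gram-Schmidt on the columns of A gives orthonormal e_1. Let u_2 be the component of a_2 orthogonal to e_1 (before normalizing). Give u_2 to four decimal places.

e_1 = a_1/‖a_1‖ = (3, -1)/3.1623 = (0.9487, -0.3162).
r_{12} = e_1·a_2 = 2.8460.
u_2 = a_2 − 2.8460·e_1 = (1.3000, 3.9000).

u_2 = (1.3000, 3.9000)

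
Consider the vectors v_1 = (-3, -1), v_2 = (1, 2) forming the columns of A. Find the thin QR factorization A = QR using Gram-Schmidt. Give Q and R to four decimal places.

v_1 = (-3, -1); ‖v_1‖ = 3.1623, so q_1 = (-0.9487, -0.3162).
q_1·v_2 = (-0.9487)·1 + (-0.3162)·2 = -1.5811.
u_2 = v_2 + 1.5811·q_1 = (-0.5000, 1.5000).
‖u_2‖ = 1.5811, so q_2 = (-0.3162, 0.9487).

Q = [[-0.9487, -0.3162], [-0.3162, 0.9487]], R = [[3.1623, -1.5811], [0.0000, 1.5811]]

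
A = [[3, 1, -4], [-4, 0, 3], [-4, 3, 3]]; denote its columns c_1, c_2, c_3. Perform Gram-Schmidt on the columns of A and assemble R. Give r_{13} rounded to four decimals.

r_{13} = -5.6223

e_1 = c_1/‖c_1‖ = (3, -4, -4)/6.4031 = (0.4685, -0.6247, -0.6247).
r_{13} = e_1·c_3 = -5.6223.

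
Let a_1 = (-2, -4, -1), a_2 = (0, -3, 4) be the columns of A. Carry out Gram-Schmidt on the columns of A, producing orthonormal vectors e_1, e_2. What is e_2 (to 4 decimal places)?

a_1 = (-2, -4, -1); ‖a_1‖ = 4.5826, so e_1 = (-0.4364, -0.8729, -0.2182).
e_1·a_2 = (-0.4364)·0 + (-0.8729)·(-3) + (-0.2182)·4 = 1.7457.
u_2 = a_2 − 1.7457·e_1 = (0.7619, -1.4762, 4.3810).
‖u_2‖ = 4.6853, so e_2 = (0.1626, -0.3151, 0.9350).

e_2 = (0.1626, -0.3151, 0.9350)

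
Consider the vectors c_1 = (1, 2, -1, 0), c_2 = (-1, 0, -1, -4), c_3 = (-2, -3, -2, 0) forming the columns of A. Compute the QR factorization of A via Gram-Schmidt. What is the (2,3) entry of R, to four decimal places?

r_{23} = 0.9428

q_1 = c_1/‖c_1‖ = (1, 2, -1, 0)/2.4495 = (0.4082, 0.8165, -0.4082, 0.0000).
r_{12} = q_1·c_2 = 0.0000.
u_2 = c_2 + 0.0000·q_1 = (-1.0000, 0.0000, -1.0000, -4.0000).
‖u_2‖ = 4.2426, so q_2 = (-0.2357, 0.0000, -0.2357, -0.9428).
r_{23} = q_2·c_3 = 0.9428.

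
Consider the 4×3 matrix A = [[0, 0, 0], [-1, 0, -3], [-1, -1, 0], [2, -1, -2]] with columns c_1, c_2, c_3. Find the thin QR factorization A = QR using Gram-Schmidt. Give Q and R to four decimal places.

Q = [[0.0000, 0.0000, 0.0000], [-0.4082, -0.1231, -0.9045], [-0.4082, -0.8616, 0.3015], [0.8165, -0.4924, -0.3015]], R = [[2.4495, -0.4082, -0.4082], [0.0000, 1.3540, 1.3540], [0.0000, 0.0000, 3.3166]]

q_1 = c_1/‖c_1‖ = (0, -1, -1, 2)/2.4495 = (0.0000, -0.4082, -0.4082, 0.8165).
r_{12} = q_1·c_2 = -0.4082.
u_2 = c_2 + 0.4082·q_1 = (0.0000, -0.1667, -1.1667, -0.6667).
‖u_2‖ = 1.3540, so q_2 = (0.0000, -0.1231, -0.8616, -0.4924).
r_{13} = q_1·c_3 = -0.4082; r_{23} = q_2·c_3 = 1.3540.
u_3 = c_3 + 0.4082·q_1 − 1.3540·q_2 = (0.0000, -3.0000, 1.0000, -1.0000).
‖u_3‖ = 3.3166, so q_3 = (0.0000, -0.9045, 0.3015, -0.3015).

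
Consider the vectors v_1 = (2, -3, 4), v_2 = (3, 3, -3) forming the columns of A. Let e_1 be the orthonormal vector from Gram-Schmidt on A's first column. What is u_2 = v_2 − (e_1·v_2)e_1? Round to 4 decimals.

e_1 = v_1/‖v_1‖ = (2, -3, 4)/5.3852 = (0.3714, -0.5571, 0.7428).
r_{12} = e_1·v_2 = -2.7854.
u_2 = v_2 + 2.7854·e_1 = (4.0345, 1.4483, -0.9310).

u_2 = (4.0345, 1.4483, -0.9310)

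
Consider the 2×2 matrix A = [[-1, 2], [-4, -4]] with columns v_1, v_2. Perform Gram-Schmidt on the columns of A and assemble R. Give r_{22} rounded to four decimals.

v_1 = (-1, -4); ‖v_1‖ = 4.1231, so e_1 = (-0.2425, -0.9701).
e_1·v_2 = (-0.2425)·2 + (-0.9701)·(-4) = 3.3955.
u_2 = v_2 − 3.3955·e_1 = (2.8235, -0.7059).
r_{22} = ‖u_2‖ = 2.9104.

r_{22} = 2.9104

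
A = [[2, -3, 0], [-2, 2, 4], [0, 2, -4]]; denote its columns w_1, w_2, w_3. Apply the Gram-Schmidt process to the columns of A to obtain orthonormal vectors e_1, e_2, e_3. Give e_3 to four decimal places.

e_3 = (0.6667, 0.6667, 0.3333)

w_1 = (2, -2, 0); ‖w_1‖ = 2.8284, so e_1 = (0.7071, -0.7071, 0.0000).
e_1·w_2 = 0.7071·(-3) + (-0.7071)·2 + 0.0000·2 = -3.5355.
u_2 = w_2 + 3.5355·e_1 = (-0.5000, -0.5000, 2.0000).
‖u_2‖ = 2.1213, so e_2 = (-0.2357, -0.2357, 0.9428).
e_1·w_3 = 0.7071·0 + (-0.7071)·4 + 0.0000·(-4) = -2.8284; e_2·w_3 = (-0.2357)·0 + (-0.2357)·4 + 0.9428·(-4) = -4.7140.
u_3 = w_3 + 2.8284·e_1 + 4.7140·e_2 = (0.8889, 0.8889, 0.4444).
‖u_3‖ = 1.3333, so e_3 = (0.6667, 0.6667, 0.3333).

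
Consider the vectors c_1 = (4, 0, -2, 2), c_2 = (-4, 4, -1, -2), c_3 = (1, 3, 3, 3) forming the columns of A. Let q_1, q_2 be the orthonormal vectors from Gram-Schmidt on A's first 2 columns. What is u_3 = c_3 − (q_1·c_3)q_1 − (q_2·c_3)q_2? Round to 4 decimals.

c_1 = (4, 0, -2, 2); ‖c_1‖ = 4.8990, so q_1 = (0.8165, 0.0000, -0.4082, 0.4082).
q_1·c_2 = 0.8165·(-4) + 0.0000·4 + (-0.4082)·(-1) + 0.4082·(-2) = -3.6742.
u_2 = c_2 + 3.6742·q_1 = (-1.0000, 4.0000, -2.5000, -0.5000).
‖u_2‖ = 4.8477, so q_2 = (-0.2063, 0.8251, -0.5157, -0.1031).
q_1·c_3 = 0.8165·1 + 0.0000·3 + (-0.4082)·3 + 0.4082·3 = 0.8165; q_2·c_3 = (-0.2063)·1 + 0.8251·3 + (-0.5157)·3 + (-0.1031)·3 = 0.4126.
u_3 = c_3 − 0.8165·q_1 − 0.4126·q_2 = (0.4184, 2.6596, 3.5461, 2.7092).

u_3 = (0.4184, 2.6596, 3.5461, 2.7092)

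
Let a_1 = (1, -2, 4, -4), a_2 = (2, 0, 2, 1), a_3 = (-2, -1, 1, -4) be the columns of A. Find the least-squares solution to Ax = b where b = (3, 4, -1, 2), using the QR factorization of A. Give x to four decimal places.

x = (-1.0000, 1.6667, 0.5000)

a_1 = (1, -2, 4, -4); ‖a_1‖ = 6.0828, so e_1 = (0.1644, -0.3288, 0.6576, -0.6576).
e_1·a_2 = 0.1644·2 + (-0.3288)·0 + 0.6576·2 + (-0.6576)·1 = 0.9864.
u_2 = a_2 − 0.9864·e_1 = (1.8378, 0.3243, 1.3514, 1.6486).
‖u_2‖ = 2.8332, so e_2 = (0.6487, 0.1145, 0.4770, 0.5819).
e_1·a_3 = 0.1644·(-2) + (-0.3288)·(-1) + 0.6576·1 + (-0.6576)·(-4) = 3.2880; e_2·a_3 = 0.6487·(-2) + 0.1145·(-1) + 0.4770·1 + 0.5819·(-4) = -3.2625.
u_3 = a_3 − 3.2880·e_1 + 3.2625·e_2 = (-0.4242, 0.4545, 0.3939, 0.0606).
‖u_3‖ = 0.7385, so e_3 = (-0.5744, 0.6155, 0.5334, 0.0821).
Qᵀb = (-2.7948, 3.0908, 0.3693).
Back-substitute: x_3 = 0.3693/0.7385 = 0.5000.
x_2 = (3.0908 + 3.2625·0.5000)/2.8332 = 1.6667.
x_1 = (-2.7948 − 0.9864·1.6667 − 3.2880·0.5000)/6.0828 = -1.0000.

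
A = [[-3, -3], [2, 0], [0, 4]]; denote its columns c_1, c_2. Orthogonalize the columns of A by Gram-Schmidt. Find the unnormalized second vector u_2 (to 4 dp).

u_2 = (-0.9231, -1.3846, 4.0000)

q_1 = c_1/‖c_1‖ = (-3, 2, 0)/3.6056 = (-0.8321, 0.5547, 0.0000).
r_{12} = q_1·c_2 = 2.4962.
u_2 = c_2 − 2.4962·q_1 = (-0.9231, -1.3846, 4.0000).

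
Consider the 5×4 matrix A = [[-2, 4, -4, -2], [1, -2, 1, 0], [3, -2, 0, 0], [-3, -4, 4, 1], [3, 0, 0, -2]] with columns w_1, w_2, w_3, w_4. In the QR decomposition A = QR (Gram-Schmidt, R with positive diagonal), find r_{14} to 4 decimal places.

w_1 = (-2, 1, 3, -3, 3); ‖w_1‖ = 5.6569, so q_1 = (-0.3536, 0.1768, 0.5303, -0.5303, 0.5303).
r_{14} = q_1·w_4 = -0.8839.

r_{14} = -0.8839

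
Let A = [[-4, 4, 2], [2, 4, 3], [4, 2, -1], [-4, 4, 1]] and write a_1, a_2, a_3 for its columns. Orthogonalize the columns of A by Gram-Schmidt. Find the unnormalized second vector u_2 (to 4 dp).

a_1 = (-4, 2, 4, -4); ‖a_1‖ = 7.2111, so e_1 = (-0.5547, 0.2774, 0.5547, -0.5547).
e_1·a_2 = (-0.5547)·4 + 0.2774·4 + 0.5547·2 + (-0.5547)·4 = -2.2188.
u_2 = a_2 + 2.2188·e_1 = (2.7692, 4.6154, 3.2308, 2.7692).

u_2 = (2.7692, 4.6154, 3.2308, 2.7692)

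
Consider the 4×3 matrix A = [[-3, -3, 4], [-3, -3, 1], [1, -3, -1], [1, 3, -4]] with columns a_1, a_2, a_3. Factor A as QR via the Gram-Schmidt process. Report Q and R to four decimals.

q_1 = a_1/‖a_1‖ = (-3, -3, 1, 1)/4.4721 = (-0.6708, -0.6708, 0.2236, 0.2236).
r_{12} = q_1·a_2 = 4.0249.
u_2 = a_2 − 4.0249·q_1 = (-0.3000, -0.3000, -3.9000, 2.1000).
‖u_2‖ = 4.4497, so q_2 = (-0.0674, -0.0674, -0.8765, 0.4719).
r_{13} = q_1·a_3 = -4.4721; r_{23} = q_2·a_3 = -1.3484.
u_3 = a_3 + 4.4721·q_1 + 1.3484·q_2 = (0.9091, -2.0909, -1.1818, -2.3636).
‖u_3‖ = 3.4902, so q_3 = (0.2605, -0.5991, -0.3386, -0.6772).

Q = [[-0.6708, -0.0674, 0.2605], [-0.6708, -0.0674, -0.5991], [0.2236, -0.8765, -0.3386], [0.2236, 0.4719, -0.6772]], R = [[4.4721, 4.0249, -4.4721], [0.0000, 4.4497, -1.3484], [0.0000, 0.0000, 3.4902]]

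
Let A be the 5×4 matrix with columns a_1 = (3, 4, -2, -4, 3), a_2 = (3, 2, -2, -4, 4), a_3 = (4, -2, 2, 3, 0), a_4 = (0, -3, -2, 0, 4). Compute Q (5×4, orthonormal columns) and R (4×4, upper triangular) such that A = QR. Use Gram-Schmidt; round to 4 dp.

a_1 = (3, 4, -2, -4, 3); ‖a_1‖ = 7.3485, so e_1 = (0.4082, 0.5443, -0.2722, -0.5443, 0.4082).
e_1·a_2 = 0.4082·3 + 0.5443·2 + (-0.2722)·(-2) + (-0.5443)·(-4) + 0.4082·4 = 6.6681.
u_2 = a_2 − 6.6681·e_1 = (0.2778, -1.6296, -0.1852, -0.3704, 1.2778).
‖u_2‖ = 2.1300, so e_2 = (0.1304, -0.7651, -0.0869, -0.1739, 0.5999).
e_1·a_3 = 0.4082·4 + 0.5443·(-2) + (-0.2722)·2 + (-0.5443)·3 + 0.4082·0 = -1.6330; e_2·a_3 = 0.1304·4 + (-0.7651)·(-2) + (-0.0869)·2 + (-0.1739)·3 + 0.5999·0 = 1.3563.
u_3 = a_3 + 1.6330·e_1 − 1.3563·e_2 = (4.4898, -0.0735, 1.6735, 2.3469, -0.1469).
‖u_3‖ = 5.3380, so e_3 = (0.8411, -0.0138, 0.3135, 0.4397, -0.0275).
e_1·a_4 = 0.4082·0 + 0.5443·(-3) + (-0.2722)·(-2) + (-0.5443)·0 + 0.4082·4 = 0.5443; e_2·a_4 = 0.1304·0 + (-0.7651)·(-3) + (-0.0869)·(-2) + (-0.1739)·0 + 0.5999·4 = 4.8686; e_3·a_4 = 0.8411·0 + (-0.0138)·(-3) + 0.3135·(-2) + 0.4397·0 + (-0.0275)·4 = -0.6958.
u_4 = a_4 − 0.5443·e_1 − 4.8686·e_2 + 0.6958·e_3 = (-0.2719, 0.4190, -1.2104, 1.4488, 0.8380).
‖u_4‖ = 2.1250, so e_4 = (-0.1279, 0.1972, -0.5696, 0.6818, 0.3943).

Q = [[0.4082, 0.1304, 0.8411, -0.1279], [0.5443, -0.7651, -0.0138, 0.1972], [-0.2722, -0.0869, 0.3135, -0.5696], [-0.5443, -0.1739, 0.4397, 0.6818], [0.4082, 0.5999, -0.0275, 0.3943]], R = [[7.3485, 6.6681, -1.6330, 0.5443], [0.0000, 2.1300, 1.3563, 4.8686], [0.0000, 0.0000, 5.3380, -0.6958], [0.0000, 0.0000, 0.0000, 2.1250]]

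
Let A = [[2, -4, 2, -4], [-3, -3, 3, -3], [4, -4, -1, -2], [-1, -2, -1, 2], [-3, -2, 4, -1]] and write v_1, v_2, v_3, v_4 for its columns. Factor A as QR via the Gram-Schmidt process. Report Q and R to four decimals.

Q = [[0.3203, -0.5269, 0.4109, -0.0587], [-0.4804, -0.5121, -0.0671, -0.6823], [0.6405, -0.4750, -0.1582, 0.0834], [-0.1601, -0.3154, -0.8023, 0.3298], [-0.4804, -0.3674, 0.3975, 0.6444]], R = [[6.2450, -1.1209, -3.2026, -0.9608], [0.0000, 6.9097, -3.2693, 4.3306], [0.0000, 0.0000, 3.1710, -3.1280], [0.0000, 0.0000, 0.0000, 2.1304]]

v_1 = (2, -3, 4, -1, -3); ‖v_1‖ = 6.2450, so e_1 = (0.3203, -0.4804, 0.6405, -0.1601, -0.4804).
e_1·v_2 = 0.3203·(-4) + (-0.4804)·(-3) + 0.6405·(-4) + (-0.1601)·(-2) + (-0.4804)·(-2) = -1.1209.
u_2 = v_2 + 1.1209·e_1 = (-3.6410, -3.5385, -3.2821, -2.1795, -2.5385).
‖u_2‖ = 6.9097, so e_2 = (-0.5269, -0.5121, -0.4750, -0.3154, -0.3674).
e_1·v_3 = 0.3203·2 + (-0.4804)·3 + 0.6405·(-1) + (-0.1601)·(-1) + (-0.4804)·4 = -3.2026; e_2·v_3 = (-0.5269)·2 + (-0.5121)·3 + (-0.4750)·(-1) + (-0.3154)·(-1) + (-0.3674)·4 = -3.2693.
u_3 = v_3 + 3.2026·e_1 + 3.2693·e_2 = (1.3029, -0.2127, -0.5016, -2.5440, 1.2605).
‖u_3‖ = 3.1710, so e_3 = (0.4109, -0.0671, -0.1582, -0.8023, 0.3975).
e_1·v_4 = 0.3203·(-4) + (-0.4804)·(-3) + 0.6405·(-2) + (-0.1601)·2 + (-0.4804)·(-1) = -0.9608; e_2·v_4 = (-0.5269)·(-4) + (-0.5121)·(-3) + (-0.4750)·(-2) + (-0.3154)·2 + (-0.3674)·(-1) = 4.3306; e_3·v_4 = 0.4109·(-4) + (-0.0671)·(-3) + (-0.1582)·(-2) + (-0.8023)·2 + 0.3975·(-1) = -3.1280.
u_4 = v_4 + 0.9608·e_1 − 4.3306·e_2 + 3.1280·e_3 = (-0.1251, -1.4536, 0.1776, 0.7026, 1.3728).
‖u_4‖ = 2.1304, so e_4 = (-0.0587, -0.6823, 0.0834, 0.3298, 0.6444).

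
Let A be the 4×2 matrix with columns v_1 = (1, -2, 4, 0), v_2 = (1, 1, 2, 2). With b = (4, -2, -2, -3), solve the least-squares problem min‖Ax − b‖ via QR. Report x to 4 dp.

x = (0.3478, -1.0435)

v_1 = (1, -2, 4, 0); ‖v_1‖ = 4.5826, so q_1 = (0.2182, -0.4364, 0.8729, 0.0000).
q_1·v_2 = 0.2182·1 + (-0.4364)·1 + 0.8729·2 + 0.0000·2 = 1.5275.
u_2 = v_2 − 1.5275·q_1 = (0.6667, 1.6667, 0.6667, 2.0000).
‖u_2‖ = 2.7689, so q_2 = (0.2408, 0.6019, 0.2408, 0.7223).
Qᵀb = (0.0000, -2.8893).
Back-substitute: x_2 = -2.8893/2.7689 = -1.0435.
x_1 = (0.0000 − 1.5275·(-1.0435))/4.5826 = 0.3478.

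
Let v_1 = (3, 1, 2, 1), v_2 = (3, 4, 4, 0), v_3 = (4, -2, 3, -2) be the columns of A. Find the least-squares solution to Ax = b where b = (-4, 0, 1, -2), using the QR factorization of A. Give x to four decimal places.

x = (-2.2205, 0.8400, 0.2621)

q_1 = v_1/‖v_1‖ = (3, 1, 2, 1)/3.8730 = (0.7746, 0.2582, 0.5164, 0.2582).
r_{12} = q_1·v_2 = 5.4222.
u_2 = v_2 − 5.4222·q_1 = (-1.2000, 2.6000, 1.2000, -1.4000).
‖u_2‖ = 3.4059, so q_2 = (-0.3523, 0.7634, 0.3523, -0.4111).
r_{13} = q_1·v_3 = 3.6148; r_{23} = q_2·v_3 = -1.0570.
u_3 = v_3 − 3.6148·q_1 + 1.0570·q_2 = (0.8276, -2.1264, 1.5057, -3.3678).
‖u_3‖ = 4.3378, so q_3 = (0.1908, -0.4902, 0.3471, -0.7764).
Qᵀb = (-3.0984, 2.5838, 1.1368).
Back-substitute: x_3 = 1.1368/4.3378 = 0.2621.
x_2 = (2.5838 + 1.0570·0.2621)/3.4059 = 0.8400.
x_1 = (-3.0984 − 5.4222·0.8400 − 3.6148·0.2621)/3.8730 = -2.2205.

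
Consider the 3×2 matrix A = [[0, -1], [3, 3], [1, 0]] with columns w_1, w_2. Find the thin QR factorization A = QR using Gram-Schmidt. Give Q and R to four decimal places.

Q = [[0.0000, -0.7255], [0.9487, 0.2176], [0.3162, -0.6529]], R = [[3.1623, 2.8460], [0.0000, 1.3784]]

w_1 = (0, 3, 1); ‖w_1‖ = 3.1623, so e_1 = (0.0000, 0.9487, 0.3162).
e_1·w_2 = 0.0000·(-1) + 0.9487·3 + 0.3162·0 = 2.8460.
u_2 = w_2 − 2.8460·e_1 = (-1.0000, 0.3000, -0.9000).
‖u_2‖ = 1.3784, so e_2 = (-0.7255, 0.2176, -0.6529).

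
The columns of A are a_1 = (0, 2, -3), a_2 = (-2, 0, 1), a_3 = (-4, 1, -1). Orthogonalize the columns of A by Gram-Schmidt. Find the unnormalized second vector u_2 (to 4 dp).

a_1 = (0, 2, -3); ‖a_1‖ = 3.6056, so q_1 = (0.0000, 0.5547, -0.8321).
q_1·a_2 = 0.0000·(-2) + 0.5547·0 + (-0.8321)·1 = -0.8321.
u_2 = a_2 + 0.8321·q_1 = (-2.0000, 0.4615, 0.3077).

u_2 = (-2.0000, 0.4615, 0.3077)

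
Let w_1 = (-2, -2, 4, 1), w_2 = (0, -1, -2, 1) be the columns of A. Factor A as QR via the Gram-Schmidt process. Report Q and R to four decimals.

Q = [[-0.4000, -0.1789], [-0.4000, -0.6261], [0.8000, -0.5367], [0.2000, 0.5367]], R = [[5.0000, -1.0000], [0.0000, 2.2361]]

e_1 = w_1/‖w_1‖ = (-2, -2, 4, 1)/5.0000 = (-0.4000, -0.4000, 0.8000, 0.2000).
r_{12} = e_1·w_2 = -1.0000.
u_2 = w_2 + 1.0000·e_1 = (-0.4000, -1.4000, -1.2000, 1.2000).
‖u_2‖ = 2.2361, so e_2 = (-0.1789, -0.6261, -0.5367, 0.5367).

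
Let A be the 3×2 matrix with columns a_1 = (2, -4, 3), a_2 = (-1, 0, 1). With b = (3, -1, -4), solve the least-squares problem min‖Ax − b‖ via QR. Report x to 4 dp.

x = (0.0526, -3.5263)

a_1 = (2, -4, 3); ‖a_1‖ = 5.3852, so q_1 = (0.3714, -0.7428, 0.5571).
q_1·a_2 = 0.3714·(-1) + (-0.7428)·0 + 0.5571·1 = 0.1857.
u_2 = a_2 − 0.1857·q_1 = (-1.0690, 0.1379, 0.8966).
‖u_2‖ = 1.4020, so q_2 = (-0.7625, 0.0984, 0.6395).
Qᵀb = (-0.3714, -4.9438).
Back-substitute: x_2 = -4.9438/1.4020 = -3.5263.
x_1 = (-0.3714 − 0.1857·(-3.5263))/5.3852 = 0.0526.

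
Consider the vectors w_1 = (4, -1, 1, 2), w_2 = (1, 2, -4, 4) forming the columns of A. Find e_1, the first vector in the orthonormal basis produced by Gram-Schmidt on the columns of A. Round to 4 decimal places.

e_1 = w_1/‖w_1‖ = (4, -1, 1, 2)/4.6904 = (0.8528, -0.2132, 0.2132, 0.4264).

e_1 = (0.8528, -0.2132, 0.2132, 0.4264)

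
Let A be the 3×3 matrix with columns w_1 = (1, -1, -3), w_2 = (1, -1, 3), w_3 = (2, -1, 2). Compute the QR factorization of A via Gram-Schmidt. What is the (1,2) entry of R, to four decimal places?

r_{12} = -2.1106

q_1 = w_1/‖w_1‖ = (1, -1, -3)/3.3166 = (0.3015, -0.3015, -0.9045).
r_{12} = q_1·w_2 = -2.1106.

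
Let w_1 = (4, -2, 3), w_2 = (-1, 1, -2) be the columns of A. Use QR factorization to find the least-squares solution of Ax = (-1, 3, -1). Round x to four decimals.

e_1 = w_1/‖w_1‖ = (4, -2, 3)/5.3852 = (0.7428, -0.3714, 0.5571).
r_{12} = e_1·w_2 = -2.2283.
u_2 = w_2 + 2.2283·e_1 = (0.6552, 0.1724, -0.7586).
‖u_2‖ = 1.0171, so e_2 = (0.6442, 0.1695, -0.7459).
Qᵀb = (-2.4140, 0.6103).
Back-substitute: x_2 = 0.6103/1.0171 = 0.6000.
x_1 = (-2.4140 + 2.2283·0.6000)/5.3852 = -0.2000.

x = (-0.2000, 0.6000)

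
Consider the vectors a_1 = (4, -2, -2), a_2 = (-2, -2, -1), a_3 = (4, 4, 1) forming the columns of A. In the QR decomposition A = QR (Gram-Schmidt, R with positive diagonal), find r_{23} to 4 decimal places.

q_1 = a_1/‖a_1‖ = (4, -2, -2)/4.8990 = (0.8165, -0.4082, -0.4082).
r_{12} = q_1·a_2 = -0.4082.
u_2 = a_2 + 0.4082·q_1 = (-1.6667, -2.1667, -1.1667).
‖u_2‖ = 2.9721, so q_2 = (-0.5608, -0.7290, -0.3925).
r_{23} = q_2·a_3 = -5.5516.

r_{23} = -5.5516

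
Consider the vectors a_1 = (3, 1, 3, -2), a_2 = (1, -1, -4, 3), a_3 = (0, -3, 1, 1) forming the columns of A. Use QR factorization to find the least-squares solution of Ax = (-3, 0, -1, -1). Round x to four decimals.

a_1 = (3, 1, 3, -2); ‖a_1‖ = 4.7958, so e_1 = (0.6255, 0.2085, 0.6255, -0.4170).
e_1·a_2 = 0.6255·1 + 0.2085·(-1) + 0.6255·(-4) + (-0.4170)·3 = -3.3362.
u_2 = a_2 + 3.3362·e_1 = (3.0870, -0.3043, -1.9130, 1.6087).
‖u_2‖ = 3.9837, so e_2 = (0.7749, -0.0764, -0.4802, 0.4038).
e_1·a_3 = 0.6255·0 + 0.2085·(-3) + 0.6255·1 + (-0.4170)·1 = -0.4170; e_2·a_3 = 0.7749·0 + (-0.0764)·(-3) + (-0.4802)·1 + 0.4038·1 = 0.1528.
u_3 = a_3 + 0.4170·e_1 − 0.1528·e_2 = (0.1425, -2.9014, 1.3342, 0.7644).
‖u_3‖ = 3.2868, so e_3 = (0.0433, -0.8827, 0.4059, 0.2326).
Qᵀb = (-2.0851, -2.2483, -0.7685).
Back-substitute: x_3 = -0.7685/3.2868 = -0.2338.
x_2 = (-2.2483 − 0.1528·(-0.2338))/3.9837 = -0.5554.
x_1 = (-2.0851 + 3.3362·(-0.5554) + 0.4170·(-0.2338))/4.7958 = -0.8415.

x = (-0.8415, -0.5554, -0.2338)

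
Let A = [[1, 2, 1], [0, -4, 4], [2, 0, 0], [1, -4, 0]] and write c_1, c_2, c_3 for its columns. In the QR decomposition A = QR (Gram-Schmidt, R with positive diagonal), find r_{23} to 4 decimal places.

r_{23} = -2.2992

q_1 = c_1/‖c_1‖ = (1, 0, 2, 1)/2.4495 = (0.4082, 0.0000, 0.8165, 0.4082).
r_{12} = q_1·c_2 = -0.8165.
u_2 = c_2 + 0.8165·q_1 = (2.3333, -4.0000, 0.6667, -3.6667).
‖u_2‖ = 5.9442, so q_2 = (0.3925, -0.6729, 0.1122, -0.6168).
r_{23} = q_2·c_3 = -2.2992.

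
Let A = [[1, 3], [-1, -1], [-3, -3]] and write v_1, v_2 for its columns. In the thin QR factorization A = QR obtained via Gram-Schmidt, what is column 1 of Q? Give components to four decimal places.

v_1 = (1, -1, -3); ‖v_1‖ = 3.3166, so e_1 = (0.3015, -0.3015, -0.9045).

e_1 = (0.3015, -0.3015, -0.9045)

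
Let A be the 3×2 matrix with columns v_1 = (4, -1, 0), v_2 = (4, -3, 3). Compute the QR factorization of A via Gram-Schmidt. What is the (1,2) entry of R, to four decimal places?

r_{12} = 4.6082

q_1 = v_1/‖v_1‖ = (4, -1, 0)/4.1231 = (0.9701, -0.2425, 0.0000).
r_{12} = q_1·v_2 = 4.6082.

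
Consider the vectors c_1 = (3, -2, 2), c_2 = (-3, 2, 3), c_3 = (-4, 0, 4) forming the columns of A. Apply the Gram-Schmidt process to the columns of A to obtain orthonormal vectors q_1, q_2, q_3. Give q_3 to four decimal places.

q_1 = c_1/‖c_1‖ = (3, -2, 2)/4.1231 = (0.7276, -0.4851, 0.4851).
r_{12} = q_1·c_2 = -1.6977.
u_2 = c_2 + 1.6977·q_1 = (-1.7647, 1.1765, 3.8235).
‖u_2‖ = 4.3724, so q_2 = (-0.4036, 0.2691, 0.8745).
r_{13} = q_1·c_3 = -0.9701; r_{23} = q_2·c_3 = 5.1123.
u_3 = c_3 + 0.9701·q_1 − 5.1123·q_2 = (-1.2308, -1.8462, 0.0000).
‖u_3‖ = 2.2188, so q_3 = (-0.5547, -0.8321, 0.0000).

q_3 = (-0.5547, -0.8321, 0.0000)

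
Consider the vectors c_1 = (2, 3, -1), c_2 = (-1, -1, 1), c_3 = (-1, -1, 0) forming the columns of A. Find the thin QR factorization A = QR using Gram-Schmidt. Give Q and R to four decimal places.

Q = [[0.5345, -0.2182, -0.8165], [0.8018, 0.4364, 0.4082], [-0.2673, 0.8729, -0.4082]], R = [[3.7417, -1.6036, -1.3363], [0.0000, 0.6547, -0.2182], [0.0000, 0.0000, 0.4082]]

c_1 = (2, 3, -1); ‖c_1‖ = 3.7417, so e_1 = (0.5345, 0.8018, -0.2673).
e_1·c_2 = 0.5345·(-1) + 0.8018·(-1) + (-0.2673)·1 = -1.6036.
u_2 = c_2 + 1.6036·e_1 = (-0.1429, 0.2857, 0.5714).
‖u_2‖ = 0.6547, so e_2 = (-0.2182, 0.4364, 0.8729).
e_1·c_3 = 0.5345·(-1) + 0.8018·(-1) + (-0.2673)·0 = -1.3363; e_2·c_3 = (-0.2182)·(-1) + 0.4364·(-1) + 0.8729·0 = -0.2182.
u_3 = c_3 + 1.3363·e_1 + 0.2182·e_2 = (-0.3333, 0.1667, -0.1667).
‖u_3‖ = 0.4082, so e_3 = (-0.8165, 0.4082, -0.4082).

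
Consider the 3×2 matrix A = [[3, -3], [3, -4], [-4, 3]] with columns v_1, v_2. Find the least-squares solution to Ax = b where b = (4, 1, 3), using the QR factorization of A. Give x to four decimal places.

x = (-1.9254, -2.0746)

v_1 = (3, 3, -4); ‖v_1‖ = 5.8310, so e_1 = (0.5145, 0.5145, -0.6860).
e_1·v_2 = 0.5145·(-3) + 0.5145·(-4) + (-0.6860)·3 = -5.6595.
u_2 = v_2 + 5.6595·e_1 = (-0.0882, -1.0882, -0.8824).
‖u_2‖ = 1.4038, so e_2 = (-0.0629, -0.7752, -0.6286).
Qᵀb = (0.5145, -2.9123).
Back-substitute: x_2 = -2.9123/1.4038 = -2.0746.
x_1 = (0.5145 + 5.6595·(-2.0746))/5.8310 = -1.9254.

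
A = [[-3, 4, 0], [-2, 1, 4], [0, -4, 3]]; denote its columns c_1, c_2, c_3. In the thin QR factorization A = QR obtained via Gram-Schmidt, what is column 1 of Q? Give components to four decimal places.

c_1 = (-3, -2, 0); ‖c_1‖ = 3.6056, so e_1 = (-0.8321, -0.5547, 0.0000).

e_1 = (-0.8321, -0.5547, 0.0000)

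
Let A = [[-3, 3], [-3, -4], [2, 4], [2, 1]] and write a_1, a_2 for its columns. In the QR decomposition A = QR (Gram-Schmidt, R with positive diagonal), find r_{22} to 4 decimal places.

a_1 = (-3, -3, 2, 2); ‖a_1‖ = 5.0990, so q_1 = (-0.5883, -0.5883, 0.3922, 0.3922).
q_1·a_2 = (-0.5883)·3 + (-0.5883)·(-4) + 0.3922·4 + 0.3922·1 = 2.5495.
u_2 = a_2 − 2.5495·q_1 = (4.5000, -2.5000, 3.0000, 0.0000).
r_{22} = ‖u_2‖ = 5.9582.

r_{22} = 5.9582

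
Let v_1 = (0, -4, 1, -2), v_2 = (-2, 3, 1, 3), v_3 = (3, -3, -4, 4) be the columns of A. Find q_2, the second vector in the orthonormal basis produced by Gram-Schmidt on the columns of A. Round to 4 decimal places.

q_1 = v_1/‖v_1‖ = (0, -4, 1, -2)/4.5826 = (0.0000, -0.8729, 0.2182, -0.4364).
r_{12} = q_1·v_2 = -3.7097.
u_2 = v_2 + 3.7097·q_1 = (-2.0000, -0.2381, 1.8095, 1.3810).
‖u_2‖ = 3.0394, so q_2 = (-0.6580, -0.0783, 0.5954, 0.4543).

q_2 = (-0.6580, -0.0783, 0.5954, 0.4543)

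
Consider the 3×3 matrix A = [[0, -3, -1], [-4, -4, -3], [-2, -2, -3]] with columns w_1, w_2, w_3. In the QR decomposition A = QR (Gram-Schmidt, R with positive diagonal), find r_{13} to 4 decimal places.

r_{13} = 4.0249

w_1 = (0, -4, -2); ‖w_1‖ = 4.4721, so q_1 = (0.0000, -0.8944, -0.4472).
r_{13} = q_1·w_3 = 4.0249.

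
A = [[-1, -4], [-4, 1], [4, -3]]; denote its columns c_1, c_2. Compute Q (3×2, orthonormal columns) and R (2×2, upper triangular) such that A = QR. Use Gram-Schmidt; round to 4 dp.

Q = [[-0.1741, -0.9381], [-0.6963, -0.0977], [0.6963, -0.3322]], R = [[5.7446, -2.0889], [0.0000, 4.6515]]

c_1 = (-1, -4, 4); ‖c_1‖ = 5.7446, so q_1 = (-0.1741, -0.6963, 0.6963).
q_1·c_2 = (-0.1741)·(-4) + (-0.6963)·1 + 0.6963·(-3) = -2.0889.
u_2 = c_2 + 2.0889·q_1 = (-4.3636, -0.4545, -1.5455).
‖u_2‖ = 4.6515, so q_2 = (-0.9381, -0.0977, -0.3322).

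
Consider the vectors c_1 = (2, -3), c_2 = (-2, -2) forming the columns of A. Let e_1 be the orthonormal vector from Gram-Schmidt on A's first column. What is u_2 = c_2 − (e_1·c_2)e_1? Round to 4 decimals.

c_1 = (2, -3); ‖c_1‖ = 3.6056, so e_1 = (0.5547, -0.8321).
e_1·c_2 = 0.5547·(-2) + (-0.8321)·(-2) = 0.5547.
u_2 = c_2 − 0.5547·e_1 = (-2.3077, -1.5385).

u_2 = (-2.3077, -1.5385)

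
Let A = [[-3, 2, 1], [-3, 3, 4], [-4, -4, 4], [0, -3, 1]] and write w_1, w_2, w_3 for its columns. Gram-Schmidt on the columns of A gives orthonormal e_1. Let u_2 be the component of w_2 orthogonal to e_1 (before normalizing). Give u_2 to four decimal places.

e_1 = w_1/‖w_1‖ = (-3, -3, -4, 0)/5.8310 = (-0.5145, -0.5145, -0.6860, 0.0000).
r_{12} = e_1·w_2 = 0.1715.
u_2 = w_2 − 0.1715·e_1 = (2.0882, 3.0882, -3.8824, -3.0000).

u_2 = (2.0882, 3.0882, -3.8824, -3.0000)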